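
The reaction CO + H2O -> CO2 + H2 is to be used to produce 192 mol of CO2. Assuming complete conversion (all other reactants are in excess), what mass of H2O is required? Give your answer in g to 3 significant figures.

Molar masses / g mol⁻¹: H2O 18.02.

3460 g

n(CO2) = 192.0 mol
n(H2O) = (1/1) × 192.0 = 192.0 mol
mass = 192.0 × 18.02 = 3460 g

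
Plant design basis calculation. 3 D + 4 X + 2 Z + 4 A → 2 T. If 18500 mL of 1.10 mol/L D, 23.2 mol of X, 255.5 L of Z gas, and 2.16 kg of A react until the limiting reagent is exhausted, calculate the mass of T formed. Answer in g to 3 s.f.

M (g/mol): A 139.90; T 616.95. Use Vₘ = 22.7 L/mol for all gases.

4760 g

n(D) = 1.10 × 18500/1000 = 20.35 mol
n(X) = 23.20 mol
n(Z) = 255.5 / 22.7 = 11.26 mol
n(A) = 2.160×1000 / 139.90 = 15.44 mol
n/ν for D = 20.35/3 = 6.783
n/ν for X = 23.20/4 = 5.800
n/ν for Z = 11.26/2 = 5.630
n/ν for A = 15.44/4 = 3.860
Smallest n/ν is A → limiting reagent.
n(T) = (2/4) × 15.44 = 7.720 mol
mass = 7.720 × 616.95 = 4763 g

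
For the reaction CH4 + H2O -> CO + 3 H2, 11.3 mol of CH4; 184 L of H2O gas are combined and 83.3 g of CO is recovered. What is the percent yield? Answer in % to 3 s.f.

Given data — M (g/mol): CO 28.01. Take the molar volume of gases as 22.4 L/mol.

n(CH4) = 11.30 mol
n(H2O) = 184.0 / 22.4 = 8.214 mol
n/ν for CH4 = 11.30/1 = 11.30
n/ν for H2O = 8.214/1 = 8.214
Smallest n/ν is H2O → limiting reagent.
theoretical n(CO) = (1/1) × 8.214 = 8.214 mol → 230.1 g
% yield = 83.3 / 230.1 × 100 = 36.20 %

36.2 %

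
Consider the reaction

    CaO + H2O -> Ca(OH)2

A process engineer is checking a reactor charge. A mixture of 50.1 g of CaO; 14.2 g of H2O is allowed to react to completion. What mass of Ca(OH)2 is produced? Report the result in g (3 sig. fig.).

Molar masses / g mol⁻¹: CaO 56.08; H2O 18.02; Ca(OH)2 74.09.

n(CaO) = 50.10 / 56.08 = 0.8934 mol
n(H2O) = 14.20 / 18.02 = 0.7880 mol
n/ν for CaO = 0.8934/1 = 0.8934
n/ν for H2O = 0.7880/1 = 0.7880
Smallest n/ν is H2O → limiting reagent.
n(Ca(OH)2) = (1/1) × 0.7880 = 0.7880 mol
mass = 0.7880 × 74.09 = 58.38 g

58.4 g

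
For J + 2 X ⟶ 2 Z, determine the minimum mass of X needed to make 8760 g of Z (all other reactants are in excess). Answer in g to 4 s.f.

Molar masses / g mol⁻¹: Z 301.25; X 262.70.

7639 g

n(Z) = 8760 / 301.25 = 29.08 mol
n(X) = (2/2) × 29.08 = 29.08 mol
mass = 29.08 × 262.70 = 7639 g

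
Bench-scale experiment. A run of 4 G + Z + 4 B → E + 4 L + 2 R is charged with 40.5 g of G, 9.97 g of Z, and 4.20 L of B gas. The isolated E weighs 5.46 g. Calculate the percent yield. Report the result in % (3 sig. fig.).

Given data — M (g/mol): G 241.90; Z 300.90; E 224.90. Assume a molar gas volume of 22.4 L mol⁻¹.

73.3 %

n(G) = 40.50 / 241.90 = 0.1674 mol
n(Z) = 9.970 / 300.90 = 0.03313 mol
n(B) = 4.200 / 22.4 = 0.1875 mol
n/ν for G = 0.1674/4 = 0.04185
n/ν for Z = 0.03313/1 = 0.03313
n/ν for B = 0.1875/4 = 0.04688
Smallest n/ν is Z → limiting reagent.
theoretical n(E) = (1/1) × 0.03313 = 0.03313 mol → 7.451 g
% yield = 5.46 / 7.451 × 100 = 73.28 %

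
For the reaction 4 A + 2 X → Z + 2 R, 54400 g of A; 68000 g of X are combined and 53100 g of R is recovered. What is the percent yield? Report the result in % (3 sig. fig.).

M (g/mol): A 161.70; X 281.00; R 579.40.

54.5 %

n(A) = 54400 / 161.70 = 336.4 mol
n(X) = 68000 / 281.00 = 242.0 mol
n/ν for A = 336.4/4 = 84.10
n/ν for X = 242.0/2 = 121.0
Smallest n/ν is A → limiting reagent.
theoretical n(R) = (2/4) × 336.4 = 168.2 mol → 97460 g
% yield = 53100 / 97460 × 100 = 54.48 %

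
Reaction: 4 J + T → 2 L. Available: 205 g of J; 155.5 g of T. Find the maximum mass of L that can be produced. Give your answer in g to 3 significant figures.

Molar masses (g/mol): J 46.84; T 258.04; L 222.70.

268 g

n(J) = 205.0 / 46.84 = 4.377 mol
n(T) = 155.5 / 258.04 = 0.6026 mol
n/ν → J: 1.094, T: 0.6026; T is limiting.
n(L) = (2/1) × 0.6026 = 1.205 mol
mass = 1.205 × 222.70 = 268.4 g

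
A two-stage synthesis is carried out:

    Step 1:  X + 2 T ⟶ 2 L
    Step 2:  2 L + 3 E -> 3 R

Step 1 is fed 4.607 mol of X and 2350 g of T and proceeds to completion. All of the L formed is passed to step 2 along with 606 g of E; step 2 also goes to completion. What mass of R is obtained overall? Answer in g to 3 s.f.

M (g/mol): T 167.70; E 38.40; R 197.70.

Step 1:
n(X) = 4.607 mol
n(T) = 2350 / 167.70 = 14.01 mol
n/ν for X = 4.607/1 = 4.607
n/ν for T = 14.01/2 = 7.005
Smallest n/ν is X → limiting reagent.
n(L) produced = (2/1) × 4.607 = 9.214 mol
Step 2:
n(L) available = 9.214 mol
n(E) = 606.0 / 38.40 = 15.78 mol
n/ν for L = 9.214/2 = 4.607
n/ν for E = 15.78/3 = 5.260
Smallest n/ν is L → limiting reagent.
n(R) = (3/2) × 9.214 = 13.82 mol
mass = 13.82 × 197.70 = 2732 g

2730 g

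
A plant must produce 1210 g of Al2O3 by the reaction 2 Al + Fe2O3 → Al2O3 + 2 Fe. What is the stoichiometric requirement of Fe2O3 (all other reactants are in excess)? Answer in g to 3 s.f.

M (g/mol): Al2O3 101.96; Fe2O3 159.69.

n(Al2O3) = 1210 / 101.96 = 11.87 mol
n(Fe2O3) = (1/1) × 11.87 = 11.87 mol
mass = 11.87 × 159.69 = 1896 g

1900 g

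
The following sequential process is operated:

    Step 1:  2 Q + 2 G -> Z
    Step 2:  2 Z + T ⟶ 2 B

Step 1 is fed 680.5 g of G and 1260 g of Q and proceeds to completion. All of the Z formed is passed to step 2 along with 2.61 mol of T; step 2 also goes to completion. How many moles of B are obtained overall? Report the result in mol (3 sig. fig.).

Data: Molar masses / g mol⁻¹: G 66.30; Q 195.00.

Step 1:
n(G) = 680.5 / 66.30 = 10.26 mol
n(Q) = 1260 / 195.00 = 6.462 mol
n/ν → G: 5.130, Q: 3.231; Q is limiting.
n(Z) produced = (1/2) × 6.462 = 3.231 mol
Step 2:
n(Z) available = 3.231 mol
n(T) = 2.610 mol
n/ν → Z: 1.616, T: 2.610; Z is limiting.
n(B) = (2/2) × 3.231 = 3.231 mol

3.23 mol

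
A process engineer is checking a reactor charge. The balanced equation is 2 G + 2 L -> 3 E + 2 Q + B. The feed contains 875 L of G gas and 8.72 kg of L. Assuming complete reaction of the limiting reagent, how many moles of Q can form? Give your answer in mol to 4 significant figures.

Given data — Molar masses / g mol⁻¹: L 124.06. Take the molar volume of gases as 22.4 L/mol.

n(G) = 875.0 / 22.4 = 39.06 mol
n(L) = 8.720×1000 / 124.06 = 70.29 mol
n/ν for G = 39.06/2 = 19.53
n/ν for L = 70.29/2 = 35.15
Smallest n/ν is G → limiting reagent.
n(Q) = (2/2) × 39.06 = 39.06 mol

39.06 mol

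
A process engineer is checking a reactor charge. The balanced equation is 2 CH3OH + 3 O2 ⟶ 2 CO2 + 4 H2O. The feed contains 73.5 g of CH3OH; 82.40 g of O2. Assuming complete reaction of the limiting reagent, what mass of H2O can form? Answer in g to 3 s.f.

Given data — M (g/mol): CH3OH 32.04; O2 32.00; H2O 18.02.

61.9 g

n(CH3OH) = 73.50 / 32.04 = 2.294 mol
n(O2) = 82.40 / 32.00 = 2.575 mol
n/ν for CH3OH = 2.294/2 = 1.147
n/ν for O2 = 2.575/3 = 0.8583
Smallest n/ν is O2 → limiting reagent.
n(H2O) = (4/3) × 2.575 = 3.433 mol
mass = 3.433 × 18.02 = 61.86 g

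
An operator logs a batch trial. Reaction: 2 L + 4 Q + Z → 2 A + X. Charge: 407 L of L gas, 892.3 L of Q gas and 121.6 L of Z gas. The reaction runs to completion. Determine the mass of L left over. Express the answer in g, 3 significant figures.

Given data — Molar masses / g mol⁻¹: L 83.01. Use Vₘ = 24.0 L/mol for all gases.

567 g

n(L) = 407.0 / 24.0 = 16.96 mol
n(Q) = 892.3 / 24.0 = 37.18 mol
n(Z) = 121.6 / 24.0 = 5.067 mol
n/ν → L: 8.480, Q: 9.295, Z: 5.067; Z is limiting.
L consumed = (2/1) × 5.067 = 10.13 mol
L remaining = 16.96 − 10.13 = 6.830 mol
mass = 6.830 × 83.01 = 567.0 g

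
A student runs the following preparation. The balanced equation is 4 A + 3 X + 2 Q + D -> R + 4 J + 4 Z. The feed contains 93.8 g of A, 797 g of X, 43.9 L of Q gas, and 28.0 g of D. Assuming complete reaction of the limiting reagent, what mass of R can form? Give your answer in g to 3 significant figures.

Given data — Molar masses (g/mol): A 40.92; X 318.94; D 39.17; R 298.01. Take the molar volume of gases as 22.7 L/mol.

n(A) = 93.80 / 40.92 = 2.292 mol
n(X) = 797.0 / 318.94 = 2.499 mol
n(Q) = 43.90 / 22.7 = 1.934 mol
n(D) = 28.00 / 39.17 = 0.7148 mol
n/ν for A = 2.292/4 = 0.5730
n/ν for X = 2.499/3 = 0.8330
n/ν for Q = 1.934/2 = 0.9670
n/ν for D = 0.7148/1 = 0.7148
Smallest n/ν is A → limiting reagent.
n(R) = (1/4) × 2.292 = 0.5730 mol
mass = 0.5730 × 298.01 = 170.8 g

171 g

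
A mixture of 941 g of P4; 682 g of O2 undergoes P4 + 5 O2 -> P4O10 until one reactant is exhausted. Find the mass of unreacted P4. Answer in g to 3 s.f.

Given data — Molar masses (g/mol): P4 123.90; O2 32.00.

413 g

n(P4) = 941.0 / 123.90 = 7.595 mol
n(O2) = 682.0 / 32.00 = 21.31 mol
n/ν for P4 = 7.595/1 = 7.595
n/ν for O2 = 21.31/5 = 4.262
Smallest n/ν is O2 → limiting reagent.
P4 consumed = (1/5) × 21.31 = 4.262 mol
P4 remaining = 7.595 − 4.262 = 3.333 mol
mass = 3.333 × 123.90 = 413.0 g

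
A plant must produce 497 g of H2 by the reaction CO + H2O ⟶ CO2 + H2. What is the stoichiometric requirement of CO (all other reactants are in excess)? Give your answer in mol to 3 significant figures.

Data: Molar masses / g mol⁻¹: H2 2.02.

246 mol

n(H2) = 497 / 2.02 = 246.0 mol
n(CO) = (1/1) × 246.0 = 246.0 mol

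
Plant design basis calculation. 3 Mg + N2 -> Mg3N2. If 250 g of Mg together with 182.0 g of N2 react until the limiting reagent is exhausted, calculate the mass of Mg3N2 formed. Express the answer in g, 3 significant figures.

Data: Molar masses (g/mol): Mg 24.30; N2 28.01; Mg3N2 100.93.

346 g

n(Mg) = 250.0 / 24.30 = 10.29 mol
n(N2) = 182.0 / 28.01 = 6.498 mol
n/ν for Mg = 10.29/3 = 3.430
n/ν for N2 = 6.498/1 = 6.498
Smallest n/ν is Mg → limiting reagent.
n(Mg3N2) = (1/3) × 10.29 = 3.430 mol
mass = 3.430 × 100.93 = 346.2 g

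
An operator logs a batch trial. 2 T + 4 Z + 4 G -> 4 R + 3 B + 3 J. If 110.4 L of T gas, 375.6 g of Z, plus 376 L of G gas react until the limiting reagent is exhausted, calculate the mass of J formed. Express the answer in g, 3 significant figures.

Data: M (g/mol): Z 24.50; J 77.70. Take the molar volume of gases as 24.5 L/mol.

n(T) = 110.4 / 24.5 = 4.506 mol
n(Z) = 375.6 / 24.50 = 15.33 mol
n(G) = 376.0 / 24.5 = 15.35 mol
n/ν → T: 2.253, Z: 3.833, G: 3.838; T is limiting.
n(J) = (3/2) × 4.506 = 6.759 mol
mass = 6.759 × 77.70 = 525.2 g

525 g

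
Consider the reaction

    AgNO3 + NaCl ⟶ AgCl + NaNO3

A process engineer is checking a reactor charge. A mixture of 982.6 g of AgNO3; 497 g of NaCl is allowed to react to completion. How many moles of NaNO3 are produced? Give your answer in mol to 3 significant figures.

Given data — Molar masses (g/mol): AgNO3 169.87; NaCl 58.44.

5.78 mol

n(AgNO3) = 982.6 / 169.87 = 5.784 mol
n(NaCl) = 497.0 / 58.44 = 8.504 mol
n/ν for AgNO3 = 5.784/1 = 5.784
n/ν for NaCl = 8.504/1 = 8.504
Smallest n/ν is AgNO3 → limiting reagent.
n(NaNO3) = (1/1) × 5.784 = 5.784 mol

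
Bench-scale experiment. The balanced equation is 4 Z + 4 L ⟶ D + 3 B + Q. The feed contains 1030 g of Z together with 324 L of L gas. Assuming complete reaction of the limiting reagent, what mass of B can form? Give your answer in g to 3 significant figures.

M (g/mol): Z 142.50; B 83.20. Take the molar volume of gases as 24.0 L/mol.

451 g

n(Z) = 1030 / 142.50 = 7.228 mol
n(L) = 324.0 / 24.0 = 13.50 mol
n/ν for Z = 7.228/4 = 1.807
n/ν for L = 13.50/4 = 3.375
Smallest n/ν is Z → limiting reagent.
n(B) = (3/4) × 7.228 = 5.421 mol
mass = 5.421 × 83.20 = 451.0 g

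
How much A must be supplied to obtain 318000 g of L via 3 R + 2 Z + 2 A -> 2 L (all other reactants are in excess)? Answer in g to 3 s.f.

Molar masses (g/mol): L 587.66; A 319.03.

n(L) = 318000 / 587.66 = 541.1 mol
n(A) = (2/2) × 541.1 = 541.1 mol
mass = 541.1 × 319.03 = 172600 g

173000 g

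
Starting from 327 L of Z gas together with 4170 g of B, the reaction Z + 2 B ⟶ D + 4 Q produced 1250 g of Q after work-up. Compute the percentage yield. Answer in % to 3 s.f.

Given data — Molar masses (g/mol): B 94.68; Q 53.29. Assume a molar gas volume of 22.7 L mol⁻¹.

n(Z) = 327.0 / 22.7 = 14.41 mol
n(B) = 4170 / 94.68 = 44.04 mol
n/ν → Z: 14.41, B: 22.02; Z is limiting.
theoretical n(Q) = (4/1) × 14.41 = 57.64 mol → 3072 g
% yield = 1250 / 3072 × 100 = 40.69 %

40.7 %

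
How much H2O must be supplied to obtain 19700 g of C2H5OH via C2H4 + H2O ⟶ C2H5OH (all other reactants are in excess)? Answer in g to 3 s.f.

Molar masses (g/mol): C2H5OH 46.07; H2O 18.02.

7710 g

n(C2H5OH) = 19700 / 46.07 = 427.6 mol
n(H2O) = (1/1) × 427.6 = 427.6 mol
mass = 427.6 × 18.02 = 7705 g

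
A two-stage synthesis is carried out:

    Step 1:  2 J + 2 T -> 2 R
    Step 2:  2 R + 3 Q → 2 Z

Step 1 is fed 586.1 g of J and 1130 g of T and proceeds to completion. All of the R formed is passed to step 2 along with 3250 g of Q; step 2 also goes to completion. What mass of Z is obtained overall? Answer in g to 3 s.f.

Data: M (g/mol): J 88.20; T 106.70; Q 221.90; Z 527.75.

Step 1:
n(J) = 586.1 / 88.20 = 6.645 mol
n(T) = 1130 / 106.70 = 10.59 mol
n/ν for J = 6.645/2 = 3.323
n/ν for T = 10.59/2 = 5.295
Smallest n/ν is J → limiting reagent.
n(R) produced = (2/2) × 6.645 = 6.645 mol
Step 2:
n(R) available = 6.645 mol
n(Q) = 3250 / 221.90 = 14.65 mol
n/ν for R = 6.645/2 = 3.323
n/ν for Q = 14.65/3 = 4.883
Smallest n/ν is R → limiting reagent.
n(Z) = (2/2) × 6.645 = 6.645 mol
mass = 6.645 × 527.75 = 3507 g

3510 g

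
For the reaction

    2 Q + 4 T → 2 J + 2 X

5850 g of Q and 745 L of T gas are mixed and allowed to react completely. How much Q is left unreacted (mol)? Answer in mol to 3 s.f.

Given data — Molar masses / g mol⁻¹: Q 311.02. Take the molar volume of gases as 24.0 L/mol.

3.29 mol

n(Q) = 5850 / 311.02 = 18.81 mol
n(T) = 745.0 / 24.0 = 31.04 mol
n/ν for Q = 18.81/2 = 9.405
n/ν for T = 31.04/4 = 7.760
Smallest n/ν is T → limiting reagent.
Q consumed = (2/4) × 31.04 = 15.52 mol
Q remaining = 18.81 − 15.52 = 3.290 mol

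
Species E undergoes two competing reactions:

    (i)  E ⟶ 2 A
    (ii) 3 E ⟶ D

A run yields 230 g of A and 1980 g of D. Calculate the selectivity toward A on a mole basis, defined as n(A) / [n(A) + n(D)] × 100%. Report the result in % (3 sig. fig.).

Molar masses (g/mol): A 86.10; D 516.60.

n(A) = 230 / 86.10 = 2.671 mol
n(D) = 1980 / 516.60 = 3.833 mol
selectivity = 2.671/(2.671+3.833) × 100 = 41.07 %

41.1 %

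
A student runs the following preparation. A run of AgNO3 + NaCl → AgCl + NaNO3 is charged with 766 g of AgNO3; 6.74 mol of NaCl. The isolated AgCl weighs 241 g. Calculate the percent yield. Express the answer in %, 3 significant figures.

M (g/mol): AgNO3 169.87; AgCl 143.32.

n(AgNO3) = 766.0 / 169.87 = 4.509 mol
n(NaCl) = 6.740 mol
n/ν → AgNO3: 4.509, NaCl: 6.740; AgNO3 is limiting.
theoretical n(AgCl) = (1/1) × 4.509 = 4.509 mol → 646.2 g
% yield = 241 / 646.2 × 100 = 37.29 %

37.3 %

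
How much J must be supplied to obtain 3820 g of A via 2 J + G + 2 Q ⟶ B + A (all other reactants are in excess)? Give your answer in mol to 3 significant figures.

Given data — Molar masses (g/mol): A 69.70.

110 mol

n(A) = 3820 / 69.70 = 54.81 mol
n(J) = (2/1) × 54.81 = 109.6 mol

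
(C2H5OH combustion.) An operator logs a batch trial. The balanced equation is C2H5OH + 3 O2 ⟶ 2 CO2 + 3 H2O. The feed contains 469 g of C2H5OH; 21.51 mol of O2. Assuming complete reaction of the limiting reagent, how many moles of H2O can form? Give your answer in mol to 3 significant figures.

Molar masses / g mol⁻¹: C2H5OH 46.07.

21.5 mol

n(C2H5OH) = 469.0 / 46.07 = 10.18 mol
n(O2) = 21.51 mol
n/ν → C2H5OH: 10.18, O2: 7.170; O2 is limiting.
n(H2O) = (3/3) × 21.51 = 21.51 mol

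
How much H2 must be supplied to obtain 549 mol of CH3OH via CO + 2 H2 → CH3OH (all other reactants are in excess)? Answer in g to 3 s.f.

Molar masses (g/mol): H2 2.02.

n(CH3OH) = 549.0 mol
n(H2) = (2/1) × 549.0 = 1098 mol
mass = 1098 × 2.02 = 2218 g

2220 g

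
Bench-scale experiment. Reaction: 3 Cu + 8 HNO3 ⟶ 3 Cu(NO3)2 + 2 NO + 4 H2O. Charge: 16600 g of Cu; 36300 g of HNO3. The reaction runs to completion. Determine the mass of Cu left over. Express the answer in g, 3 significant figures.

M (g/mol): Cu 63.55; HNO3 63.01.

2870 g

n(Cu) = 16600 / 63.55 = 261.2 mol
n(HNO3) = 36300 / 63.01 = 576.1 mol
n/ν → Cu: 87.07, HNO3: 72.01; HNO3 is limiting.
Cu consumed = (3/8) × 576.1 = 216.0 mol
Cu remaining = 261.2 − 216.0 = 45.20 mol
mass = 45.20 × 63.55 = 2872 g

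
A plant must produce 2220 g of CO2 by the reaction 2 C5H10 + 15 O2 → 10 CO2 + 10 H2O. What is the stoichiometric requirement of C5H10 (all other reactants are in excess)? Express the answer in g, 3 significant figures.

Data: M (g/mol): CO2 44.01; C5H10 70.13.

708 g

n(CO2) = 2220 / 44.01 = 50.44 mol
n(C5H10) = (2/10) × 50.44 = 10.09 mol
mass = 10.09 × 70.13 = 707.6 g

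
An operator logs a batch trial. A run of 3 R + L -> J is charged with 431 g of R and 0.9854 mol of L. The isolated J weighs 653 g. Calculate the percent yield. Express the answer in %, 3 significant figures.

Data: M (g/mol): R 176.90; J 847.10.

94.9 %

n(R) = 431.0 / 176.90 = 2.436 mol
n(L) = 0.9854 mol
n/ν → R: 0.8120, L: 0.9854; R is limiting.
theoretical n(J) = (1/3) × 2.436 = 0.8120 mol → 687.8 g
% yield = 653 / 687.8 × 100 = 94.94 %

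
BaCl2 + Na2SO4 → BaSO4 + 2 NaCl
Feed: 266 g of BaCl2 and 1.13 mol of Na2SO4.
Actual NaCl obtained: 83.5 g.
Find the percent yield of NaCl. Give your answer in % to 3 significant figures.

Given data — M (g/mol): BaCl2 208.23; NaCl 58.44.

n(BaCl2) = 266.0 / 208.23 = 1.277 mol
n(Na2SO4) = 1.130 mol
n/ν for BaCl2 = 1.277/1 = 1.277
n/ν for Na2SO4 = 1.130/1 = 1.130
Smallest n/ν is Na2SO4 → limiting reagent.
theoretical n(NaCl) = (2/1) × 1.130 = 2.260 mol → 132.1 g
% yield = 83.5 / 132.1 × 100 = 63.21 %

63.2 %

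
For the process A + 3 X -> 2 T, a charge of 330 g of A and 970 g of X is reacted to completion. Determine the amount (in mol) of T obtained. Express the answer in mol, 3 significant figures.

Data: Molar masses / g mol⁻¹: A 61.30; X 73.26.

8.83 mol

n(A) = 330.0 / 61.30 = 5.383 mol
n(X) = 970.0 / 73.26 = 13.24 mol
n/ν for A = 5.383/1 = 5.383
n/ν for X = 13.24/3 = 4.413
Smallest n/ν is X → limiting reagent.
n(T) = (2/3) × 13.24 = 8.827 mol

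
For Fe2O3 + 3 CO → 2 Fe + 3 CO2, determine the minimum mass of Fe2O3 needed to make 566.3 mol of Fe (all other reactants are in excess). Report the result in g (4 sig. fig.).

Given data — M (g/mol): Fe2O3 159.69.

45220 g

n(Fe) = 566.3 mol
n(Fe2O3) = (1/2) × 566.3 = 283.2 mol
mass = 283.2 × 159.69 = 45220 g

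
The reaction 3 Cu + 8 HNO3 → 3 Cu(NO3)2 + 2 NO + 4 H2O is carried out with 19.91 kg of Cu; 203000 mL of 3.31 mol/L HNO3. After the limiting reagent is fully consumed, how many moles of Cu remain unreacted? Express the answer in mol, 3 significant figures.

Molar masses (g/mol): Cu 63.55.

61.3 mol

n(Cu) = 19.91×1000 / 63.55 = 313.3 mol
n(HNO3) = 3.31 × 203000/1000 = 671.9 mol
n/ν for Cu = 313.3/3 = 104.4
n/ν for HNO3 = 671.9/8 = 83.99
Smallest n/ν is HNO3 → limiting reagent.
Cu consumed = (3/8) × 671.9 = 252.0 mol
Cu remaining = 313.3 − 252.0 = 61.30 mol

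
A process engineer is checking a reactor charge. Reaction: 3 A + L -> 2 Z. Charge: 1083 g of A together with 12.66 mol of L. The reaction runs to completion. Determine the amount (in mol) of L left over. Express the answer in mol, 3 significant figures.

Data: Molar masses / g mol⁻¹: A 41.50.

3.96 mol

n(A) = 1083 / 41.50 = 26.10 mol
n(L) = 12.66 mol
n/ν → A: 8.700, L: 12.66; A is limiting.
L consumed = (1/3) × 26.10 = 8.700 mol
L remaining = 12.66 − 8.700 = 3.960 mol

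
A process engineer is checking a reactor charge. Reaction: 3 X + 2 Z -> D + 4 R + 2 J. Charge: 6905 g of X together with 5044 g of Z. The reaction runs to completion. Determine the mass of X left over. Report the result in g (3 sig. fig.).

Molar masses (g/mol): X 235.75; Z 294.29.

n(X) = 6905 / 235.75 = 29.29 mol
n(Z) = 5044 / 294.29 = 17.14 mol
n/ν for X = 29.29/3 = 9.763
n/ν for Z = 17.14/2 = 8.570
Smallest n/ν is Z → limiting reagent.
X consumed = (3/2) × 17.14 = 25.71 mol
X remaining = 29.29 − 25.71 = 3.580 mol
mass = 3.580 × 235.75 = 844.0 g

844 g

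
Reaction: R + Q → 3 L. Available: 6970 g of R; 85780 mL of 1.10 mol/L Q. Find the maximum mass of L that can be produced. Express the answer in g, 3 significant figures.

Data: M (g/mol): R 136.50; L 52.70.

n(R) = 6970 / 136.50 = 51.06 mol
n(Q) = 1.10 × 85780/1000 = 94.36 mol
n/ν for R = 51.06/1 = 51.06
n/ν for Q = 94.36/1 = 94.36
Smallest n/ν is R → limiting reagent.
n(L) = (3/1) × 51.06 = 153.2 mol
mass = 153.2 × 52.70 = 8074 g

8070 g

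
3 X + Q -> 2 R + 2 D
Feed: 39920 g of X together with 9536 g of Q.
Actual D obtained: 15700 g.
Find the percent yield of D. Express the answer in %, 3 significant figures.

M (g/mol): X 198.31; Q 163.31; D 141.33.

n(X) = 39920 / 198.31 = 201.3 mol
n(Q) = 9536 / 163.31 = 58.39 mol
n/ν for X = 201.3/3 = 67.10
n/ν for Q = 58.39/1 = 58.39
Smallest n/ν is Q → limiting reagent.
theoretical n(D) = (2/1) × 58.39 = 116.8 mol → 16510 g
% yield = 15700 / 16510 × 100 = 95.09 %

95.1 %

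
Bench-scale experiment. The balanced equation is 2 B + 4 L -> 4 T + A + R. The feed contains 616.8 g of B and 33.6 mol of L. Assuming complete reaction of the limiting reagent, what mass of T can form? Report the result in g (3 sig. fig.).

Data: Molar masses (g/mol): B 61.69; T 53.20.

n(B) = 616.8 / 61.69 = 9.998 mol
n(L) = 33.60 mol
n/ν for B = 9.998/2 = 4.999
n/ν for L = 33.60/4 = 8.400
Smallest n/ν is B → limiting reagent.
n(T) = (4/2) × 9.998 = 20.00 mol
mass = 20.00 × 53.20 = 1064 g

1060 g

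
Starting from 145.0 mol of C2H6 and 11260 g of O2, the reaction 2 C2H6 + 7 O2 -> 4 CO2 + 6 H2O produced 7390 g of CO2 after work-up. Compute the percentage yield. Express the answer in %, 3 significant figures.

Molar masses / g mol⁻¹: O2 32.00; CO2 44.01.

83.5 %

n(C2H6) = 145.0 mol
n(O2) = 11260 / 32.00 = 351.9 mol
n/ν → C2H6: 72.50, O2: 50.27; O2 is limiting.
theoretical n(CO2) = (4/7) × 351.9 = 201.1 mol → 8850 g
% yield = 7390 / 8850 × 100 = 83.50 %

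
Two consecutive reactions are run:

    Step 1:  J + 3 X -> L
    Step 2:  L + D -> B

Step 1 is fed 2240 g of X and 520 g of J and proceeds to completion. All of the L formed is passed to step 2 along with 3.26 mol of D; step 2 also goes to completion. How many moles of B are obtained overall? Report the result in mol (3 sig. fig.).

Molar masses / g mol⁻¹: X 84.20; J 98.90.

3.26 mol

Step 1:
n(X) = 2240 / 84.20 = 26.60 mol
n(J) = 520.0 / 98.90 = 5.258 mol
n/ν → X: 8.867, J: 5.258; J is limiting.
n(L) produced = (1/1) × 5.258 = 5.258 mol
Step 2:
n(L) available = 5.258 mol
n(D) = 3.260 mol
n/ν → L: 5.258, D: 3.260; D is limiting.
n(B) = (1/1) × 3.260 = 3.260 mol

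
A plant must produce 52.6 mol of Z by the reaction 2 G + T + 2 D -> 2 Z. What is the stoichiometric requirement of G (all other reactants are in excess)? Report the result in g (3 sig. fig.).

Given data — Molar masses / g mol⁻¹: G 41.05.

n(Z) = 52.60 mol
n(G) = (2/2) × 52.60 = 52.60 mol
mass = 52.60 × 41.05 = 2159 g

2160 g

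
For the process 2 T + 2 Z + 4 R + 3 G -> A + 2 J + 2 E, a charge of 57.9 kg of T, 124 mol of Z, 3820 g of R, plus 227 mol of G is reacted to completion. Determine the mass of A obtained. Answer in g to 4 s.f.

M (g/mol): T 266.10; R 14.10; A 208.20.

12910 g

n(T) = 57.90×1000 / 266.10 = 217.6 mol
n(Z) = 124.0 mol
n(R) = 3820 / 14.10 = 270.9 mol
n(G) = 227.0 mol
n/ν for T = 217.6/2 = 108.8
n/ν for Z = 124.0/2 = 62.00
n/ν for R = 270.9/4 = 67.73
n/ν for G = 227.0/3 = 75.67
Smallest n/ν is Z → limiting reagent.
n(A) = (1/2) × 124.0 = 62.00 mol
mass = 62.00 × 208.20 = 12910 g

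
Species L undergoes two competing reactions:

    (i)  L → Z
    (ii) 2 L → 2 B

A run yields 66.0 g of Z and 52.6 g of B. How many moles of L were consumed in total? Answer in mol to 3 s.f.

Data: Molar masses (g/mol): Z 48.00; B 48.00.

2.47 mol

n(Z) = 66.0 / 48.00 = 1.375 mol
n(B) = 52.6 / 48.00 = 1.096 mol
n(L) via (i) = (1/1)×1.375 = 1.375 mol
n(L) via (ii) = (2/2)×1.096 = 1.096 mol
total n(L) = 1.375 + 1.096 = 2.471 mol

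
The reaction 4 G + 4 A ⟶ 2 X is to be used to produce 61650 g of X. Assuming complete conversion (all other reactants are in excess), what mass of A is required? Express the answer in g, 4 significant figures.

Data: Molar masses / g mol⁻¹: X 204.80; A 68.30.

n(X) = 61650 / 204.80 = 301.0 mol
n(A) = (4/2) × 301.0 = 602.0 mol
mass = 602.0 × 68.30 = 41120 g

41120 g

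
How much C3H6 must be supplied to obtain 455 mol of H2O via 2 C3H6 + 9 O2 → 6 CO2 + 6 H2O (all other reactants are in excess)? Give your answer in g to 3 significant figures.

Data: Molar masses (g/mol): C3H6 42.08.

n(H2O) = 455.0 mol
n(C3H6) = (2/6) × 455.0 = 151.7 mol
mass = 151.7 × 42.08 = 6384 g

6380 g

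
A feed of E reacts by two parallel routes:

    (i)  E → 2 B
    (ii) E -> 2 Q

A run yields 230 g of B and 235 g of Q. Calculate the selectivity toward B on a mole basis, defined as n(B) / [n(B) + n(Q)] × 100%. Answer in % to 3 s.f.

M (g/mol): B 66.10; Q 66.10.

49.5 %

n(B) = 230 / 66.10 = 3.480 mol
n(Q) = 235 / 66.10 = 3.555 mol
selectivity = 3.480/(3.480+3.555) × 100 = 49.47 %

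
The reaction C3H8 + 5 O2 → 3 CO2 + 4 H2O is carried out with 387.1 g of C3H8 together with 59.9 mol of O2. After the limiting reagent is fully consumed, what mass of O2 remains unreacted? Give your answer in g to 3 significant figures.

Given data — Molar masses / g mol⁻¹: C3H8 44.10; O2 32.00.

512 g

n(C3H8) = 387.1 / 44.10 = 8.778 mol
n(O2) = 59.90 mol
n/ν → C3H8: 8.778, O2: 11.98; C3H8 is limiting.
O2 consumed = (5/1) × 8.778 = 43.89 mol
O2 remaining = 59.90 − 43.89 = 16.01 mol
mass = 16.01 × 32.00 = 512.3 g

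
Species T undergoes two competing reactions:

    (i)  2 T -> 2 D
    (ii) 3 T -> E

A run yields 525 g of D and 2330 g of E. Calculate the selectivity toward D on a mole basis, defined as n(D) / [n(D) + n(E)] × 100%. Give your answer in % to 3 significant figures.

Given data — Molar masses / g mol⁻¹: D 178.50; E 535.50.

n(D) = 525 / 178.50 = 2.941 mol
n(E) = 2330 / 535.50 = 4.351 mol
selectivity = 2.941/(2.941+4.351) × 100 = 40.33 %

40.3 %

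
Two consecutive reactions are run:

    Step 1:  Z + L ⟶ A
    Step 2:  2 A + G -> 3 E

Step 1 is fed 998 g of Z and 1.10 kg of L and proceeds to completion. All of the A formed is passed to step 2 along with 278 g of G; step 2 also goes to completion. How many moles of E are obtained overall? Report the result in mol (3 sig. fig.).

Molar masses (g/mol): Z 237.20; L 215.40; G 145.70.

5.72 mol

Step 1:
n(Z) = 998.0 / 237.20 = 4.207 mol
n(L) = 1.100×1000 / 215.40 = 5.107 mol
n/ν for Z = 4.207/1 = 4.207
n/ν for L = 5.107/1 = 5.107
Smallest n/ν is Z → limiting reagent.
n(A) produced = (1/1) × 4.207 = 4.207 mol
Step 2:
n(A) available = 4.207 mol
n(G) = 278.0 / 145.70 = 1.908 mol
n/ν for A = 4.207/2 = 2.104
n/ν for G = 1.908/1 = 1.908
Smallest n/ν is G → limiting reagent.
n(E) = (3/1) × 1.908 = 5.724 mol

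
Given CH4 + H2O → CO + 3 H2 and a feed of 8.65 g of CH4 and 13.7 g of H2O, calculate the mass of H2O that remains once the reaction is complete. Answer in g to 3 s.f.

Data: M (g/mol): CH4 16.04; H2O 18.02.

n(CH4) = 8.650 / 16.04 = 0.5393 mol
n(H2O) = 13.70 / 18.02 = 0.7603 mol
n/ν for CH4 = 0.5393/1 = 0.5393
n/ν for H2O = 0.7603/1 = 0.7603
Smallest n/ν is CH4 → limiting reagent.
H2O consumed = (1/1) × 0.5393 = 0.5393 mol
H2O remaining = 0.7603 − 0.5393 = 0.2210 mol
mass = 0.2210 × 18.02 = 3.982 g

3.98 g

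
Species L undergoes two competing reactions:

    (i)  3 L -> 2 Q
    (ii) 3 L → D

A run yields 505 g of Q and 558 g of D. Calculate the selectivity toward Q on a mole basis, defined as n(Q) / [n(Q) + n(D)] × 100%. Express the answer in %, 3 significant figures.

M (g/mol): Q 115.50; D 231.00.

64.4 %

n(Q) = 505 / 115.50 = 4.372 mol
n(D) = 558 / 231.00 = 2.416 mol
selectivity = 4.372/(4.372+2.416) × 100 = 64.41 %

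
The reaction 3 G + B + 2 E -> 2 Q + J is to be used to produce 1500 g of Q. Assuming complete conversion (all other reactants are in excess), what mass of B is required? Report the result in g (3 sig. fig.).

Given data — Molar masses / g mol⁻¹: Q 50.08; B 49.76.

745 g

n(Q) = 1500 / 50.08 = 29.95 mol
n(B) = (1/2) × 29.95 = 14.98 mol
mass = 14.98 × 49.76 = 745.4 g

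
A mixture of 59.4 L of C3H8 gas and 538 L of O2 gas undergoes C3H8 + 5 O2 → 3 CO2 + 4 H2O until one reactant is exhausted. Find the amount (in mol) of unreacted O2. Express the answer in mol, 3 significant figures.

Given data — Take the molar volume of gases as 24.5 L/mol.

9.84 mol

n(C3H8) = 59.40 / 24.5 = 2.424 mol
n(O2) = 538.0 / 24.5 = 21.96 mol
n/ν for C3H8 = 2.424/1 = 2.424
n/ν for O2 = 21.96/5 = 4.392
Smallest n/ν is C3H8 → limiting reagent.
O2 consumed = (5/1) × 2.424 = 12.12 mol
O2 remaining = 21.96 − 12.12 = 9.840 mol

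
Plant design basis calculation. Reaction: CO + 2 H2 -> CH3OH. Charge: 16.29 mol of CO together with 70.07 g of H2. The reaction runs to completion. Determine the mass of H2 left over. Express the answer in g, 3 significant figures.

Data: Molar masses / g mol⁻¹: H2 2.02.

4.26 g

n(CO) = 16.29 mol
n(H2) = 70.07 / 2.02 = 34.69 mol
n/ν → CO: 16.29, H2: 17.35; CO is limiting.
H2 consumed = (2/1) × 16.29 = 32.58 mol
H2 remaining = 34.69 − 32.58 = 2.110 mol
mass = 2.110 × 2.02 = 4.262 g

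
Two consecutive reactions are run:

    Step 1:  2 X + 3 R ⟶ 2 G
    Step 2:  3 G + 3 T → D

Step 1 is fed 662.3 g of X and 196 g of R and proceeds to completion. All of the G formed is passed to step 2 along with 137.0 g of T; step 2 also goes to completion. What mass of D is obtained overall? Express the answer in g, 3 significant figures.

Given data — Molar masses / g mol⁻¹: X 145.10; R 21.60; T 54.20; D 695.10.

586 g

Step 1:
n(X) = 662.3 / 145.10 = 4.564 mol
n(R) = 196.0 / 21.60 = 9.074 mol
n/ν for X = 4.564/2 = 2.282
n/ν for R = 9.074/3 = 3.025
Smallest n/ν is X → limiting reagent.
n(G) produced = (2/2) × 4.564 = 4.564 mol
Step 2:
n(G) available = 4.564 mol
n(T) = 137.0 / 54.20 = 2.528 mol
n/ν for G = 4.564/3 = 1.521
n/ν for T = 2.528/3 = 0.8427
Smallest n/ν is T → limiting reagent.
n(D) = (1/3) × 2.528 = 0.8427 mol
mass = 0.8427 × 695.10 = 585.8 g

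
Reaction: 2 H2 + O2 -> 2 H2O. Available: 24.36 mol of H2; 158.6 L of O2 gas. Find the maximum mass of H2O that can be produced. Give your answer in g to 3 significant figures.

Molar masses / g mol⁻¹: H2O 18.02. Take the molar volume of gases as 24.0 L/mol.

238 g

n(H2) = 24.36 mol
n(O2) = 158.6 / 24.0 = 6.608 mol
n/ν for H2 = 24.36/2 = 12.18
n/ν for O2 = 6.608/1 = 6.608
Smallest n/ν is O2 → limiting reagent.
n(H2O) = (2/1) × 6.608 = 13.22 mol
mass = 13.22 × 18.02 = 238.2 g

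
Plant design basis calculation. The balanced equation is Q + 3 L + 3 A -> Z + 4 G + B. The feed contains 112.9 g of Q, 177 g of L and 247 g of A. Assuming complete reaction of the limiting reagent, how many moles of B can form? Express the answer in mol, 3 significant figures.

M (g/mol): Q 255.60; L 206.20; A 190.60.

n(Q) = 112.9 / 255.60 = 0.4417 mol
n(L) = 177.0 / 206.20 = 0.8584 mol
n(A) = 247.0 / 190.60 = 1.296 mol
n/ν → Q: 0.4417, L: 0.2861, A: 0.4320; L is limiting.
n(B) = (1/3) × 0.8584 = 0.2861 mol

0.286 mol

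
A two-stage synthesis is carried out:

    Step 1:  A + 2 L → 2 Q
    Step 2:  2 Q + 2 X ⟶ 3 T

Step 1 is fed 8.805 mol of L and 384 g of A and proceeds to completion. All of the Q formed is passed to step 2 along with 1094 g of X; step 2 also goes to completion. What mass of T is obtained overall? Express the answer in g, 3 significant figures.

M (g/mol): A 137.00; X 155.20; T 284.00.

Step 1:
n(L) = 8.805 mol
n(A) = 384.0 / 137.00 = 2.803 mol
n/ν for L = 8.805/2 = 4.403
n/ν for A = 2.803/1 = 2.803
Smallest n/ν is A → limiting reagent.
n(Q) produced = (2/1) × 2.803 = 5.606 mol
Step 2:
n(Q) available = 5.606 mol
n(X) = 1094 / 155.20 = 7.049 mol
n/ν for Q = 5.606/2 = 2.803
n/ν for X = 7.049/2 = 3.525
Smallest n/ν is Q → limiting reagent.
n(T) = (3/2) × 5.606 = 8.409 mol
mass = 8.409 × 284.00 = 2388 g

2390 g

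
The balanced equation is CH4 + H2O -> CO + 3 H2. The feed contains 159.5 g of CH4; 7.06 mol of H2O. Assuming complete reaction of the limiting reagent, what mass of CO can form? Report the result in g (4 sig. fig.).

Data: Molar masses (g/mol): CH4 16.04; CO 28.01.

197.8 g

n(CH4) = 159.5 / 16.04 = 9.944 mol
n(H2O) = 7.060 mol
n/ν → CH4: 9.944, H2O: 7.060; H2O is limiting.
n(CO) = (1/1) × 7.060 = 7.060 mol
mass = 7.060 × 28.01 = 197.8 g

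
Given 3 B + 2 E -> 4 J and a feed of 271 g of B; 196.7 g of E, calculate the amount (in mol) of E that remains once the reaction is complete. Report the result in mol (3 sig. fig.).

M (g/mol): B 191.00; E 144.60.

0.414 mol

n(B) = 271.0 / 191.00 = 1.419 mol
n(E) = 196.7 / 144.60 = 1.360 mol
n/ν → B: 0.4730, E: 0.6800; B is limiting.
E consumed = (2/3) × 1.419 = 0.9460 mol
E remaining = 1.360 − 0.9460 = 0.4140 mol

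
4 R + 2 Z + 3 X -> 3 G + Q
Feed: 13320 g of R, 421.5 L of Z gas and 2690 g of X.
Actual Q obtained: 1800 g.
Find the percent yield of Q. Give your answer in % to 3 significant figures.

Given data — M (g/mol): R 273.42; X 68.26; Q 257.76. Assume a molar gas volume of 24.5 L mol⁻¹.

n(R) = 13320 / 273.42 = 48.72 mol
n(Z) = 421.5 / 24.5 = 17.20 mol
n(X) = 2690 / 68.26 = 39.41 mol
n/ν for R = 48.72/4 = 12.18
n/ν for Z = 17.20/2 = 8.600
n/ν for X = 39.41/3 = 13.14
Smallest n/ν is Z → limiting reagent.
theoretical n(Q) = (1/2) × 17.20 = 8.600 mol → 2217 g
% yield = 1800 / 2217 × 100 = 81.19 %

81.2 %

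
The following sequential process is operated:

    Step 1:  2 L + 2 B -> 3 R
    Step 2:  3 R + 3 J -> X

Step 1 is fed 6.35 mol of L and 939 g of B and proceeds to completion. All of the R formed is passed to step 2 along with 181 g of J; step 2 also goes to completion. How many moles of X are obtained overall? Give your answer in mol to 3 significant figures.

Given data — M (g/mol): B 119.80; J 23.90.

Step 1:
n(L) = 6.350 mol
n(B) = 939.0 / 119.80 = 7.838 mol
n/ν → L: 3.175, B: 3.919; L is limiting.
n(R) produced = (3/2) × 6.350 = 9.525 mol
Step 2:
n(R) available = 9.525 mol
n(J) = 181.0 / 23.90 = 7.573 mol
n/ν → R: 3.175, J: 2.524; J is limiting.
n(X) = (1/3) × 7.573 = 2.524 mol

2.52 mol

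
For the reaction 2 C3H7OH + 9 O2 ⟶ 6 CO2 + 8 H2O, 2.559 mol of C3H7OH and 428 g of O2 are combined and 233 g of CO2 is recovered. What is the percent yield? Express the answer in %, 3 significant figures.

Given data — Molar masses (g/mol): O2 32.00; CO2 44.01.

n(C3H7OH) = 2.559 mol
n(O2) = 428.0 / 32.00 = 13.38 mol
n/ν for C3H7OH = 2.559/2 = 1.280
n/ν for O2 = 13.38/9 = 1.487
Smallest n/ν is C3H7OH → limiting reagent.
theoretical n(CO2) = (6/2) × 2.559 = 7.677 mol → 337.9 g
% yield = 233 / 337.9 × 100 = 68.96 %

69.0 %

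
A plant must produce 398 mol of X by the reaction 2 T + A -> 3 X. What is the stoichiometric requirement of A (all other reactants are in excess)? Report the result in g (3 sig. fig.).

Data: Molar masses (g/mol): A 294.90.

39100 g

n(X) = 398.0 mol
n(A) = (1/3) × 398.0 = 132.7 mol
mass = 132.7 × 294.90 = 39130 g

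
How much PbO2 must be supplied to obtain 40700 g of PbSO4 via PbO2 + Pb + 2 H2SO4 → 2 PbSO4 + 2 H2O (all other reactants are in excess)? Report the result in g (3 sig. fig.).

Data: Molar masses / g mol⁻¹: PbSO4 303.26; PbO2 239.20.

16100 g

n(PbSO4) = 40700 / 303.26 = 134.2 mol
n(PbO2) = (1/2) × 134.2 = 67.10 mol
mass = 67.10 × 239.20 = 16050 g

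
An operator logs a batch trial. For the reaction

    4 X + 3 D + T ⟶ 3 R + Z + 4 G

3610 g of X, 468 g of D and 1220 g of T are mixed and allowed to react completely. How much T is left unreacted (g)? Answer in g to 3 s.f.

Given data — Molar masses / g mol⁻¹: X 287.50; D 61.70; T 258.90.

n(X) = 3610 / 287.50 = 12.56 mol
n(D) = 468.0 / 61.70 = 7.585 mol
n(T) = 1220 / 258.90 = 4.712 mol
n/ν → X: 3.140, D: 2.528, T: 4.712; D is limiting.
T consumed = (1/3) × 7.585 = 2.528 mol
T remaining = 4.712 − 2.528 = 2.184 mol
mass = 2.184 × 258.90 = 565.4 g

565 g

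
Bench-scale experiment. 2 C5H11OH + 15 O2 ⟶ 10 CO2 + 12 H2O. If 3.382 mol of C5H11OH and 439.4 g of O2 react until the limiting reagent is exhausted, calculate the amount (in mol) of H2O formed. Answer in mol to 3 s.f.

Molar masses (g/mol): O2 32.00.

n(C5H11OH) = 3.382 mol
n(O2) = 439.4 / 32.00 = 13.73 mol
n/ν for C5H11OH = 3.382/2 = 1.691
n/ν for O2 = 13.73/15 = 0.9153
Smallest n/ν is O2 → limiting reagent.
n(H2O) = (12/15) × 13.73 = 10.98 mol

11.0 mol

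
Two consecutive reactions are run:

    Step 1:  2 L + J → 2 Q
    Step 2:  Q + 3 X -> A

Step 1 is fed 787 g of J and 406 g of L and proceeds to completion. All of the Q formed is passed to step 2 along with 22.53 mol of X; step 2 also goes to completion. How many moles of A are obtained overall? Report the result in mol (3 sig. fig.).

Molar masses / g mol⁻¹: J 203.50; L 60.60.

6.70 mol

Step 1:
n(J) = 787.0 / 203.50 = 3.867 mol
n(L) = 406.0 / 60.60 = 6.700 mol
n/ν for J = 3.867/1 = 3.867
n/ν for L = 6.700/2 = 3.350
Smallest n/ν is L → limiting reagent.
n(Q) produced = (2/2) × 6.700 = 6.700 mol
Step 2:
n(Q) available = 6.700 mol
n(X) = 22.53 mol
n/ν for Q = 6.700/1 = 6.700
n/ν for X = 22.53/3 = 7.510
Smallest n/ν is Q → limiting reagent.
n(A) = (1/1) × 6.700 = 6.700 mol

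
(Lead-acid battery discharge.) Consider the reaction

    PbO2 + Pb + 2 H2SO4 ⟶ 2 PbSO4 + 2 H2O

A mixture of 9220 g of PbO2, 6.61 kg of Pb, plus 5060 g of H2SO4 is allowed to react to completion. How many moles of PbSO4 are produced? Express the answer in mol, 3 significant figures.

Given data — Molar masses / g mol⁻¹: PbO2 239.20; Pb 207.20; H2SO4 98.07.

51.6 mol

n(PbO2) = 9220 / 239.20 = 38.55 mol
n(Pb) = 6.610×1000 / 207.20 = 31.90 mol
n(H2SO4) = 5060 / 98.07 = 51.60 mol
n/ν for PbO2 = 38.55/1 = 38.55
n/ν for Pb = 31.90/1 = 31.90
n/ν for H2SO4 = 51.60/2 = 25.80
Smallest n/ν is H2SO4 → limiting reagent.
n(PbSO4) = (2/2) × 51.60 = 51.60 mol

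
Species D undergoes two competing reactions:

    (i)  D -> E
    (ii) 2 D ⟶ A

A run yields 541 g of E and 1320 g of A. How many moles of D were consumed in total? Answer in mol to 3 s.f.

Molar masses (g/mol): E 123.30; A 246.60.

15.1 mol

n(E) = 541 / 123.30 = 4.388 mol
n(A) = 1320 / 246.60 = 5.353 mol
n(D) via (i) = (1/1)×4.388 = 4.388 mol
n(D) via (ii) = (2/1)×5.353 = 10.71 mol
total n(D) = 4.388 + 10.71 = 15.10 mol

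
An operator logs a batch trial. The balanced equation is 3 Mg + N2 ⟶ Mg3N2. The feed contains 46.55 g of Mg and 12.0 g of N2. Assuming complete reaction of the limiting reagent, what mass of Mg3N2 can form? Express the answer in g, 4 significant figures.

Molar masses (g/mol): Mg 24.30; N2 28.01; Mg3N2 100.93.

43.24 g

n(Mg) = 46.55 / 24.30 = 1.916 mol
n(N2) = 12.00 / 28.01 = 0.4284 mol
n/ν → Mg: 0.6387, N2: 0.4284; N2 is limiting.
n(Mg3N2) = (1/1) × 0.4284 = 0.4284 mol
mass = 0.4284 × 100.93 = 43.24 g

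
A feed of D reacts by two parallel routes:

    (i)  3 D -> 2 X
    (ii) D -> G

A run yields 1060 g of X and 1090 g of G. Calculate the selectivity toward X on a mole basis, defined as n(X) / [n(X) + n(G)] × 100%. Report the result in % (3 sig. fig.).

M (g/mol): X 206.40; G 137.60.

n(X) = 1060 / 206.40 = 5.136 mol
n(G) = 1090 / 137.60 = 7.922 mol
selectivity = 5.136/(5.136+7.922) × 100 = 39.33 %

39.3 %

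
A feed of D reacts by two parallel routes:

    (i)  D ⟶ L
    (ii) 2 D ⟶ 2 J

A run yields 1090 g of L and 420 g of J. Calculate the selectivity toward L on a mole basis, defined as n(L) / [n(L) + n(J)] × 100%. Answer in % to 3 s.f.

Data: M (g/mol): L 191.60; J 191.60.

n(L) = 1090 / 191.60 = 5.689 mol
n(J) = 420 / 191.60 = 2.192 mol
selectivity = 5.689/(5.689+2.192) × 100 = 72.19 %

72.2 %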